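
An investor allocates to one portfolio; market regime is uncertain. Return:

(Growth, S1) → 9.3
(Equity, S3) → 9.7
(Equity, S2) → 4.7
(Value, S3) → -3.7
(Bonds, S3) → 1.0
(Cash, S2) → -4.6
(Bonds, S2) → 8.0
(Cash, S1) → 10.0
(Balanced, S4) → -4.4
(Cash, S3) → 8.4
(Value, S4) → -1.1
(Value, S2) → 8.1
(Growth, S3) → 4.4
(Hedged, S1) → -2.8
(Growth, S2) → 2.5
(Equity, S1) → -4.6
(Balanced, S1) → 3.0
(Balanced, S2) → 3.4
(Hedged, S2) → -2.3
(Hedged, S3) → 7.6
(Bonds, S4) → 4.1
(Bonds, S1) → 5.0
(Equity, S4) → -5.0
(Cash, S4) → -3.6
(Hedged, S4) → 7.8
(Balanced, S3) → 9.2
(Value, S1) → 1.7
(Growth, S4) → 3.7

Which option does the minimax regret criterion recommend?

Growth

Column bests: S1=10.0, S2=8.1, S3=9.7, S4=7.8.
Growth regrets: 0.7, 5.6, 5.3, 4.1 → max 5.6
Value regrets: 8.3, 0.0, 13.4, 8.9 → max 13.4
Bonds regrets: 5.0, 0.1, 8.7, 3.7 → max 8.7
Hedged regrets: 12.8, 10.4, 2.1, 0.0 → max 12.8
Cash regrets: 0.0, 12.7, 1.3, 11.4 → max 12.7
Balanced regrets: 7.0, 4.7, 0.5, 12.2 → max 12.2
Equity regrets: 14.6, 3.4, 0.0, 12.8 → max 14.6
Smallest max regret = 5.6 → Growth.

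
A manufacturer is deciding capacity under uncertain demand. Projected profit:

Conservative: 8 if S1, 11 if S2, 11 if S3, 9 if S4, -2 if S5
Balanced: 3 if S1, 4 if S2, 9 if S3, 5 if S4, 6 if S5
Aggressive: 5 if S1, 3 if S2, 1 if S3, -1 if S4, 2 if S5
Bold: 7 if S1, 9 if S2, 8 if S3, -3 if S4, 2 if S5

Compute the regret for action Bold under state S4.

Best payoff under S4 is 9.
Regret = 9 − (-3) = 12.

12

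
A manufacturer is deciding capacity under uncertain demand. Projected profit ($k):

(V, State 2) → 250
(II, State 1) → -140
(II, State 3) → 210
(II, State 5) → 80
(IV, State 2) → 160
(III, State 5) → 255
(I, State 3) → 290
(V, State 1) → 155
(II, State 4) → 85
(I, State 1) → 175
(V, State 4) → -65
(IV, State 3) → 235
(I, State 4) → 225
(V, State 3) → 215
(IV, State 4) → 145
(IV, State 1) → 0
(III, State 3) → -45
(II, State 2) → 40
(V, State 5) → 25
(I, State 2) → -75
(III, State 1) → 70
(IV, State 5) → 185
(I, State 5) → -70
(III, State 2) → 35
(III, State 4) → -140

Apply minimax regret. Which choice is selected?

Column bests: State 1=175, State 2=250, State 3=290, State 4=225, State 5=255.
I regrets: 0, 325, 0, 0, 325 → max 325
II regrets: 315, 210, 80, 140, 175 → max 315
III regrets: 105, 215, 335, 365, 0 → max 365
IV regrets: 175, 90, 55, 80, 70 → max 175
V regrets: 20, 0, 75, 290, 230 → max 290
Smallest max regret = 175 → IV.

IV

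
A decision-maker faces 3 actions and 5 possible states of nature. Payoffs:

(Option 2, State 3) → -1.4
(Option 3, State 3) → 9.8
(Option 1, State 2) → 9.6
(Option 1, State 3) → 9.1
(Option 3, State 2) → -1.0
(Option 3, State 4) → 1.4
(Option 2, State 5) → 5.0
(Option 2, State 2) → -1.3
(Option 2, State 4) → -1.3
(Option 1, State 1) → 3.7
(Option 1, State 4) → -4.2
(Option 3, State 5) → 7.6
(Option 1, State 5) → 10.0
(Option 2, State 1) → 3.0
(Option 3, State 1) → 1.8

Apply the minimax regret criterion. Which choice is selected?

Option 1

Column bests: State 1=3.7, State 2=9.6, State 3=9.8, State 4=1.4, State 5=10.0.
Option 1 regrets: 0.0, 0.0, 0.7, 5.6, 0.0 → max 5.6
Option 2 regrets: 0.7, 10.9, 11.2, 2.7, 5.0 → max 11.2
Option 3 regrets: 1.9, 10.6, 0.0, 0.0, 2.4 → max 10.6
Smallest max regret = 5.6 → Option 1.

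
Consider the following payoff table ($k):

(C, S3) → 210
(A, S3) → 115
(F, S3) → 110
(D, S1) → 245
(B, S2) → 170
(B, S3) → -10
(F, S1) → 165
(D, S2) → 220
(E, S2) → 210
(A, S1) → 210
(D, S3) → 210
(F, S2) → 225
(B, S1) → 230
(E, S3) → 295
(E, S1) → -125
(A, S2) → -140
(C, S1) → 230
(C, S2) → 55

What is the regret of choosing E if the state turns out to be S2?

15

Best payoff under S2 is 225.
Regret = 225 − 210 = 15.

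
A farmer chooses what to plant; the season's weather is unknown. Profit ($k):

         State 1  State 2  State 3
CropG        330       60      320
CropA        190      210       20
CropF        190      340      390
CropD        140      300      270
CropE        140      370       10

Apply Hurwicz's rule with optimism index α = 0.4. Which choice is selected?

CropG: 0.4·330 + 0.6·60 = 168
CropA: 0.4·210 + 0.6·20 = 96
CropF: 0.4·390 + 0.6·190 = 270
CropD: 0.4·300 + 0.6·140 = 204
CropE: 0.4·370 + 0.6·10 = 154
Highest Hurwicz score = 270 → CropF.

CropF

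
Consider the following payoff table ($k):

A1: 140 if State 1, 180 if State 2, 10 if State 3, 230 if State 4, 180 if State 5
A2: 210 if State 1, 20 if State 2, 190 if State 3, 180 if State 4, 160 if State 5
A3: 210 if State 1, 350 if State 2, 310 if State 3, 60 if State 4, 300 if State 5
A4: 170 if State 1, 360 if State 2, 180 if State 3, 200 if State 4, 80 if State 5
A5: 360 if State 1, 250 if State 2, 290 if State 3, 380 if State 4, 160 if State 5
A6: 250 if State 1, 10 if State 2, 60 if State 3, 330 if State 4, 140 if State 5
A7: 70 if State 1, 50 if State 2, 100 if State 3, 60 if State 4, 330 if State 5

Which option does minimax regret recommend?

A5

Column bests: State 1=360, State 2=360, State 3=310, State 4=380, State 5=330.
A1 regrets: 220, 180, 300, 150, 150 → max 300
A2 regrets: 150, 340, 120, 200, 170 → max 340
A3 regrets: 150, 10, 0, 320, 30 → max 320
A4 regrets: 190, 0, 130, 180, 250 → max 250
A5 regrets: 0, 110, 20, 0, 170 → max 170
A6 regrets: 110, 350, 250, 50, 190 → max 350
A7 regrets: 290, 310, 210, 320, 0 → max 320
Smallest max regret = 170 → A5.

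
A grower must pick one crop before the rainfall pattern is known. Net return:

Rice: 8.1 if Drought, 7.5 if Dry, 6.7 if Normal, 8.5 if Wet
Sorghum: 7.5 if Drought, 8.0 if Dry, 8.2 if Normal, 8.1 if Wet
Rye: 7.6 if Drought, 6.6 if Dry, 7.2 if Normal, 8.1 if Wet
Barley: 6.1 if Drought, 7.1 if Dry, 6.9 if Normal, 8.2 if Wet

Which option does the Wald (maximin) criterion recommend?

Sorghum

Row minima: Rice=6.7, Sorghum=7.5, Rye=6.6, Barley=6.1
Best worst-case = 7.5 → Sorghum.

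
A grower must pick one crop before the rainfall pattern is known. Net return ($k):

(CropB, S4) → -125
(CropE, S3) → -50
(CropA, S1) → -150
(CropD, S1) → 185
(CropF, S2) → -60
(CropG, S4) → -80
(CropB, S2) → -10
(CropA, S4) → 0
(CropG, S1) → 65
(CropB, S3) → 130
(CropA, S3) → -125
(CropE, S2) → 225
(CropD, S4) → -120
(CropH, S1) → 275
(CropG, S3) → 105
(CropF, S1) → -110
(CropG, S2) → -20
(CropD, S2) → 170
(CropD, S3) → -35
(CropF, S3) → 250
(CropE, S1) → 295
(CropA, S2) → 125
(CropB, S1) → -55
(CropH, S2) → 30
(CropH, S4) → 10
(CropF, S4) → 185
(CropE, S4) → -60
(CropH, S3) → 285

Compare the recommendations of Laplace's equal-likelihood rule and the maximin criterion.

Row averages: CropD=50, CropF=66.25, CropB=-15, CropE=102.5, CropG=17.5, CropA=-37.5, CropH=150
Highest average = 150 → CropH.
Row minima: CropD=-120, CropF=-110, CropB=-125, CropE=-60, CropG=-80, CropA=-150, CropH=10
Best worst-case = 10 → CropH.

laplace → CropH; maximin → CropH (agree)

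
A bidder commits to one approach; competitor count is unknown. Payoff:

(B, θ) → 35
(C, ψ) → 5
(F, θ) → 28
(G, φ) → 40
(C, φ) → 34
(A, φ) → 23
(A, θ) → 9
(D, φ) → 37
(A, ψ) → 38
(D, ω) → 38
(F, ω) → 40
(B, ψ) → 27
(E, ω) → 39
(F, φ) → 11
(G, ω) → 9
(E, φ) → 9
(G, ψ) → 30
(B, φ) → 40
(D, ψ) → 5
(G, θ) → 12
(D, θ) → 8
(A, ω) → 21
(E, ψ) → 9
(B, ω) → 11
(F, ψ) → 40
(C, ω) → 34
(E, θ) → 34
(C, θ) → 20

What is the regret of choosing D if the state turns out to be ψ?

35

Best payoff under ψ is 40.
Regret = 40 − 5 = 35.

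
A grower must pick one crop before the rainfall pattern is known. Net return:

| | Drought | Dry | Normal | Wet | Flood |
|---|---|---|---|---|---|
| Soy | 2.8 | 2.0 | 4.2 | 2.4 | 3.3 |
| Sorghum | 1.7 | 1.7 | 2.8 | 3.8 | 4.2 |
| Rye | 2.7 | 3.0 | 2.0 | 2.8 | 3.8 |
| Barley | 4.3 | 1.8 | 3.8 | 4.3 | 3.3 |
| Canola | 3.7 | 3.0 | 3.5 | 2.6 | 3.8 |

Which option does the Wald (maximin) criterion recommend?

Canola

Row minima: Soy=2.0, Sorghum=1.7, Rye=2.0, Barley=1.8, Canola=2.6
Best worst-case = 2.6 → Canola.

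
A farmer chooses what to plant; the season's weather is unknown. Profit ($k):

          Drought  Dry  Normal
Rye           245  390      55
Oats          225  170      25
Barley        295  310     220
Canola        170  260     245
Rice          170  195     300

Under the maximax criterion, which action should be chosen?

Row maxima: Rye=390, Oats=225, Barley=310, Canola=260, Rice=300
Best best-case = 390 → Rye.

Rye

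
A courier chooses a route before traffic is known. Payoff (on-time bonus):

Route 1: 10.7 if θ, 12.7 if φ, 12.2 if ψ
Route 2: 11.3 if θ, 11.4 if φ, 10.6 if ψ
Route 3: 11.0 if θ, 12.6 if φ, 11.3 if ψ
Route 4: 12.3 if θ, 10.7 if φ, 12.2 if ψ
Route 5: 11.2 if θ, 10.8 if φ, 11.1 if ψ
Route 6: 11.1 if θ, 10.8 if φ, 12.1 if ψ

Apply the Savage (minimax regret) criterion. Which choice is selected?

Route 3

Column bests: θ=12.3, φ=12.7, ψ=12.2.
Route 1 regrets: 1.6, 0.0, 0.0 → max 1.6
Route 2 regrets: 1.0, 1.3, 1.6 → max 1.6
Route 3 regrets: 1.3, 0.1, 0.9 → max 1.3
Route 4 regrets: 0.0, 2.0, 0.0 → max 2.0
Route 5 regrets: 1.1, 1.9, 1.1 → max 1.9
Route 6 regrets: 1.2, 1.9, 0.1 → max 1.9
Smallest max regret = 1.3 → Route 3.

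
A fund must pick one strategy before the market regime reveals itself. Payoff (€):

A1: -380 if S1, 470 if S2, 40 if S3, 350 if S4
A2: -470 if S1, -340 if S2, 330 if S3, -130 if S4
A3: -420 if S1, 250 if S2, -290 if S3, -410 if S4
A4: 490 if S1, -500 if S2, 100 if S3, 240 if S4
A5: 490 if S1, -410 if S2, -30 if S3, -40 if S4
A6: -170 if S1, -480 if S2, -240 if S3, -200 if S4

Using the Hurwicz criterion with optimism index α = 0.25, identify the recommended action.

A1

A1: 0.25·470 + 0.75·(-380) = -167.5
A2: 0.25·330 + 0.75·(-470) = -270
A3: 0.25·250 + 0.75·(-420) = -252.5
A4: 0.25·490 + 0.75·(-500) = -252.5
A5: 0.25·490 + 0.75·(-410) = -185
A6: 0.25·(-170) + 0.75·(-480) = -402.5
Highest Hurwicz score = -167.5 → A1.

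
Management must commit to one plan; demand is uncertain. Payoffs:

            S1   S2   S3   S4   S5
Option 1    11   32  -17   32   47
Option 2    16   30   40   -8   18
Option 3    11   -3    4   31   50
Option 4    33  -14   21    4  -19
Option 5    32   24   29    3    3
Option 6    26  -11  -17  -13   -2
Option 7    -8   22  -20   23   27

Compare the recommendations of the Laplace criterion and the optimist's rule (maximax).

Row averages: Option 1=21, Option 2=19.2, Option 3=18.6, Option 4=5, Option 5=18.2, Option 6=-3.4, Option 7=8.8
Highest average = 21 → Option 1.
Row maxima: Option 1=47, Option 2=40, Option 3=50, Option 4=33, Option 5=32, Option 6=26, Option 7=27
Best best-case = 50 → Option 3.

laplace → Option 1; maximax → Option 3 (disagree)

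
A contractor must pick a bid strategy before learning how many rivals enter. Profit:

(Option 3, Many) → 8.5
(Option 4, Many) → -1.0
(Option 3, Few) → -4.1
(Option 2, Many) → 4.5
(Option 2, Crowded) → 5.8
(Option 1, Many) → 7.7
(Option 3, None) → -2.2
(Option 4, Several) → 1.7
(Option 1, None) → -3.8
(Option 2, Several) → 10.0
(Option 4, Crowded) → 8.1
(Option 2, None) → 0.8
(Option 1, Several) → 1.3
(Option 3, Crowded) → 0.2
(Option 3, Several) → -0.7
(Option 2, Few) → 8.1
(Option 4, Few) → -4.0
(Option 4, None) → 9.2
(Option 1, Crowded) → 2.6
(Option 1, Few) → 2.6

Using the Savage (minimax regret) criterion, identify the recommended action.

Column bests: None=9.2, Few=8.1, Several=10.0, Many=8.5, Crowded=8.1.
Option 1 regrets: 13.0, 5.5, 8.7, 0.8, 5.5 → max 13.0
Option 2 regrets: 8.4, 0.0, 0.0, 4.0, 2.3 → max 8.4
Option 3 regrets: 11.4, 12.2, 10.7, 0.0, 7.9 → max 12.2
Option 4 regrets: 0.0, 12.1, 8.3, 9.5, 0.0 → max 12.1
Smallest max regret = 8.4 → Option 2.

Option 2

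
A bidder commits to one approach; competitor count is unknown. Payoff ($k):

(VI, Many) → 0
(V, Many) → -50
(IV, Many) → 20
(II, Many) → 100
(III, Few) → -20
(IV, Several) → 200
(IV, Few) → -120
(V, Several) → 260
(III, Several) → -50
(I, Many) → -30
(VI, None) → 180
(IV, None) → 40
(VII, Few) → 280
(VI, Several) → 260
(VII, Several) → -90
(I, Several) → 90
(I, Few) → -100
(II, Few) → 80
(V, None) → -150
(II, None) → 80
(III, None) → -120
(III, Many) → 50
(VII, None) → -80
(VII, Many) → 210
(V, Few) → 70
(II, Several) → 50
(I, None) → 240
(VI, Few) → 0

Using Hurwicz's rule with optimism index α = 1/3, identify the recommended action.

VI

I: 1/3·240 + 2/3·(-100) = 40/3
II: 1/3·100 + 2/3·50 = 200/3
III: 1/3·50 + 2/3·(-120) = -190/3
IV: 1/3·200 + 2/3·(-120) = -40/3
V: 1/3·260 + 2/3·(-150) = -40/3
VI: 1/3·260 + 2/3·0 = 260/3
VII: 1/3·280 + 2/3·(-90) = 100/3
Highest Hurwicz score = 260/3 → VI.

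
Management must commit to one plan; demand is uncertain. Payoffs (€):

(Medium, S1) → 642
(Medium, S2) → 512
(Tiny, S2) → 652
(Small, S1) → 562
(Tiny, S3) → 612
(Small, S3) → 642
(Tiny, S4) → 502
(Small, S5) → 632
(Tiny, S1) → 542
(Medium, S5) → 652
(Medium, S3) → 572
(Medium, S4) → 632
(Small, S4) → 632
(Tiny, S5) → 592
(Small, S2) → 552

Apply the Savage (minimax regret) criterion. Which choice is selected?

Column bests: S1=642, S2=652, S3=642, S4=632, S5=652.
Tiny regrets: 100, 0, 30, 130, 60 → max 130
Small regrets: 80, 100, 0, 0, 20 → max 100
Medium regrets: 0, 140, 70, 0, 0 → max 140
Smallest max regret = 100 → Small.

Small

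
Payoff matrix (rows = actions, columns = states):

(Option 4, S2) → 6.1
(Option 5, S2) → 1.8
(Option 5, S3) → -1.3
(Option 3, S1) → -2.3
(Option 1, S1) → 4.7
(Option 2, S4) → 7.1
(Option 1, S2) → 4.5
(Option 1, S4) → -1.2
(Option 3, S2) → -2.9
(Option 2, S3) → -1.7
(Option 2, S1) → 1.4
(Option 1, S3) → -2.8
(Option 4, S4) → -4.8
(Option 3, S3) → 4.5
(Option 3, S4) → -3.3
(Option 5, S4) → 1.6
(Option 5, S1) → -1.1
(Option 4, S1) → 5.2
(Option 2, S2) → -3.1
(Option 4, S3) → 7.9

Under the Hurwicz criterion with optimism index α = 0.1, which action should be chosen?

Option 1: 0.1·4.7 + 0.9·(-2.8) = -2.05
Option 2: 0.1·7.1 + 0.9·(-3.1) = -2.08
Option 3: 0.1·4.5 + 0.9·(-3.3) = -2.52
Option 4: 0.1·7.9 + 0.9·(-4.8) = -3.53
Option 5: 0.1·1.8 + 0.9·(-1.3) = -0.99
Highest Hurwicz score = -0.99 → Option 5.

Option 5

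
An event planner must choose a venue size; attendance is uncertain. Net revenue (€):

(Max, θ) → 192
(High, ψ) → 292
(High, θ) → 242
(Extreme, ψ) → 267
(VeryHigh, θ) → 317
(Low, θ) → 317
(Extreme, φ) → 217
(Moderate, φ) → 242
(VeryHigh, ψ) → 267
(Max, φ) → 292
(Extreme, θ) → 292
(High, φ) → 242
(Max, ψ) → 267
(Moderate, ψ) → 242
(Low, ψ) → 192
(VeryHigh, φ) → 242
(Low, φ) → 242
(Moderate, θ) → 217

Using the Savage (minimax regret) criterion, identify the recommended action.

Column bests: θ=317, φ=292, ψ=292.
Low regrets: 0, 50, 100 → max 100
Moderate regrets: 100, 50, 50 → max 100
High regrets: 75, 50, 0 → max 75
VeryHigh regrets: 0, 50, 25 → max 50
Extreme regrets: 25, 75, 25 → max 75
Max regrets: 125, 0, 25 → max 125
Smallest max regret = 50 → VeryHigh.

VeryHigh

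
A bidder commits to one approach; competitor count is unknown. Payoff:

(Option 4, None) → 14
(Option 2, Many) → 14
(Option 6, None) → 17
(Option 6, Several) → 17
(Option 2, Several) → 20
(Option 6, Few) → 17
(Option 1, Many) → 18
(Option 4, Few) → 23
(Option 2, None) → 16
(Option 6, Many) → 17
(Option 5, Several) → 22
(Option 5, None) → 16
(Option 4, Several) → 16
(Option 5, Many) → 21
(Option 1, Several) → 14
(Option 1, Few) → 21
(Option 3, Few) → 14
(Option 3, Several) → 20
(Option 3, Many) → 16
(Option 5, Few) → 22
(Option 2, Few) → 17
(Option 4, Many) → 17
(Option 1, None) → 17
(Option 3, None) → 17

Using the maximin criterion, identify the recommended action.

Option 6

Row minima: Option 1=14, Option 2=14, Option 3=14, Option 4=14, Option 5=16, Option 6=17
Best worst-case = 17 → Option 6.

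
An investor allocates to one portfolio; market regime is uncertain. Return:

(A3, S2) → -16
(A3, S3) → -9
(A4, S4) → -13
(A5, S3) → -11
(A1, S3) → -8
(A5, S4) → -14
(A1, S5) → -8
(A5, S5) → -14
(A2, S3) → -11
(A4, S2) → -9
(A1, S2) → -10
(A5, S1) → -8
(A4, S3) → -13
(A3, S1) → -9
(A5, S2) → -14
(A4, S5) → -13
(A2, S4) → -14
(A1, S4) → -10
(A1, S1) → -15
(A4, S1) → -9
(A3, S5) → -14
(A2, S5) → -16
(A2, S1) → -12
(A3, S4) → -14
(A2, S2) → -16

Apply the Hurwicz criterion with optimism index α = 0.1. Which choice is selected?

A4

A1: 0.1·(-8) + 0.9·(-15) = -14.3
A2: 0.1·(-11) + 0.9·(-16) = -15.5
A3: 0.1·(-9) + 0.9·(-16) = -15.3
A4: 0.1·(-9) + 0.9·(-13) = -12.6
A5: 0.1·(-8) + 0.9·(-14) = -13.4
Highest Hurwicz score = -12.6 → A4.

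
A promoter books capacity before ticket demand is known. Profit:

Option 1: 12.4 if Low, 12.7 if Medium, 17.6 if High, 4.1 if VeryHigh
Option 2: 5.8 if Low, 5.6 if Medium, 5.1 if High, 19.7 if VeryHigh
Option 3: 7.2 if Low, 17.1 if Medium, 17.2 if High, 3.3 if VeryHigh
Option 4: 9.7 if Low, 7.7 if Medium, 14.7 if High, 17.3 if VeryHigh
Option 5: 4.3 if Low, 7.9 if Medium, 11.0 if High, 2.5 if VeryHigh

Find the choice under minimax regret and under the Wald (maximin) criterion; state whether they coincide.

Column bests: Low=12.4, Medium=17.1, High=17.6, VeryHigh=19.7.
Option 1 regrets: 0.0, 4.4, 0.0, 15.6 → max 15.6
Option 2 regrets: 6.6, 11.5, 12.5, 0.0 → max 12.5
Option 3 regrets: 5.2, 0.0, 0.4, 16.4 → max 16.4
Option 4 regrets: 2.7, 9.4, 2.9, 2.4 → max 9.4
Option 5 regrets: 8.1, 9.2, 6.6, 17.2 → max 17.2
Smallest max regret = 9.4 → Option 4.
Row minima: Option 1=4.1, Option 2=5.1, Option 3=3.3, Option 4=7.7, Option 5=2.5
Best worst-case = 7.7 → Option 4.

minimax regret → Option 4; maximin → Option 4 (agree)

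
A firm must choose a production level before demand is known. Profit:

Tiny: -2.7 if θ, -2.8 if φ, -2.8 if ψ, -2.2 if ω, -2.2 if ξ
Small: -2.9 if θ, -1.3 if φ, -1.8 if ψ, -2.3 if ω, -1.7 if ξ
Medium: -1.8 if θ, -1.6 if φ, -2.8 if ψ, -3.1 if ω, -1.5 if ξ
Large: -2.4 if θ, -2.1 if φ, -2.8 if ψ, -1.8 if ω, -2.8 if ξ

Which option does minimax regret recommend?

Column bests: θ=-1.8, φ=-1.3, ψ=-1.8, ω=-1.8, ξ=-1.5.
Tiny regrets: 0.9, 1.5, 1.0, 0.4, 0.7 → max 1.5
Small regrets: 1.1, 0.0, 0.0, 0.5, 0.2 → max 1.1
Medium regrets: 0.0, 0.3, 1.0, 1.3, 0.0 → max 1.3
Large regrets: 0.6, 0.8, 1.0, 0.0, 1.3 → max 1.3
Smallest max regret = 1.1 → Small.

Small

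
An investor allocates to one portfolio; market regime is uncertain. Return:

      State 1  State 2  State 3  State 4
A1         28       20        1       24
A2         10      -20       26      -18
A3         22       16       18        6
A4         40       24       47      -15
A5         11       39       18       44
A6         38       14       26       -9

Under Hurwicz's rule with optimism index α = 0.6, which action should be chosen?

A5

A1: 0.6·28 + 0.4·1 = 17.2
A2: 0.6·26 + 0.4·(-20) = 7.6
A3: 0.6·22 + 0.4·6 = 15.6
A4: 0.6·47 + 0.4·(-15) = 22.2
A5: 0.6·44 + 0.4·11 = 30.8
A6: 0.6·38 + 0.4·(-9) = 19.2
Highest Hurwicz score = 30.8 → A5.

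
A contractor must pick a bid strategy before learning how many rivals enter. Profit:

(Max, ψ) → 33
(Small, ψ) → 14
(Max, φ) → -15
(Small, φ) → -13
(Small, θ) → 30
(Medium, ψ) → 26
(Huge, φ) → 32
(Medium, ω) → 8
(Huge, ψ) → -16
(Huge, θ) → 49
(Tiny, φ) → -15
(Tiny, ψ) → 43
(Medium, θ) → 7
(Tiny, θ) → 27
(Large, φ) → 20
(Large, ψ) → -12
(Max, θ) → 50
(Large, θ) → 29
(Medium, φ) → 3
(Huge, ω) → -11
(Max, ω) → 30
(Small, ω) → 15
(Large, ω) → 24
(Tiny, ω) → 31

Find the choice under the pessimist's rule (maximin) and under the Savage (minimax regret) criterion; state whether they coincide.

maximin → Medium; minimax regret → Medium (agree)

Row minima: Tiny=-15, Small=-13, Medium=3, Large=-12, Huge=-16, Max=-15
Best worst-case = 3 → Medium.
Column bests: θ=50, φ=32, ψ=43, ω=31.
Tiny regrets: 23, 47, 0, 0 → max 47
Small regrets: 20, 45, 29, 16 → max 45
Medium regrets: 43, 29, 17, 23 → max 43
Large regrets: 21, 12, 55, 7 → max 55
Huge regrets: 1, 0, 59, 42 → max 59
Max regrets: 0, 47, 10, 1 → max 47
Smallest max regret = 43 → Medium.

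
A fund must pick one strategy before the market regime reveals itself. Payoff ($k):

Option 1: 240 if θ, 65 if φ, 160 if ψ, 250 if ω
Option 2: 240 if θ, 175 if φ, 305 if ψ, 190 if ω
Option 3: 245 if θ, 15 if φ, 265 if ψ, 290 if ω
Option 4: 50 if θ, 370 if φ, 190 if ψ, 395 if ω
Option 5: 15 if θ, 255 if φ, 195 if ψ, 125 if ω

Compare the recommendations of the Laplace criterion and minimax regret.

laplace → Option 4; minimax regret → Option 4 (agree)

Row averages: Option 1=178.75, Option 2=227.5, Option 3=203.75, Option 4=251.25, Option 5=147.5
Highest average = 251.25 → Option 4.
Column bests: θ=245, φ=370, ψ=305, ω=395.
Option 1 regrets: 5, 305, 145, 145 → max 305
Option 2 regrets: 5, 195, 0, 205 → max 205
Option 3 regrets: 0, 355, 40, 105 → max 355
Option 4 regrets: 195, 0, 115, 0 → max 195
Option 5 regrets: 230, 115, 110, 270 → max 270
Smallest max regret = 195 → Option 4.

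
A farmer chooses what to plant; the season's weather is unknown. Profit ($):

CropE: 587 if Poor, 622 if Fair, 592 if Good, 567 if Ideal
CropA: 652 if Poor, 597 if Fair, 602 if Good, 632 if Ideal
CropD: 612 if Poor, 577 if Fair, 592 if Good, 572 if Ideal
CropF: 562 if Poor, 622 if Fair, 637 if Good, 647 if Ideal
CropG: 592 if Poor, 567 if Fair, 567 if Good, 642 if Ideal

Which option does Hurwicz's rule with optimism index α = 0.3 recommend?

CropA

CropE: 0.3·622 + 0.7·567 = 583.5
CropA: 0.3·652 + 0.7·597 = 613.5
CropD: 0.3·612 + 0.7·572 = 584
CropF: 0.3·647 + 0.7·562 = 587.5
CropG: 0.3·642 + 0.7·567 = 589.5
Highest Hurwicz score = 613.5 → CropA.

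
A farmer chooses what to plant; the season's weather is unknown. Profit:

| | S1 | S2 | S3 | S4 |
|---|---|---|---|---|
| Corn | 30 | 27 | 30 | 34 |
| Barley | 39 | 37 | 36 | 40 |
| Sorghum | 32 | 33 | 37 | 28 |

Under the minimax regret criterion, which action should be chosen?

Column bests: S1=39, S2=37, S3=37, S4=40.
Corn regrets: 9, 10, 7, 6 → max 10
Barley regrets: 0, 0, 1, 0 → max 1
Sorghum regrets: 7, 4, 0, 12 → max 12
Smallest max regret = 1 → Barley.

Barley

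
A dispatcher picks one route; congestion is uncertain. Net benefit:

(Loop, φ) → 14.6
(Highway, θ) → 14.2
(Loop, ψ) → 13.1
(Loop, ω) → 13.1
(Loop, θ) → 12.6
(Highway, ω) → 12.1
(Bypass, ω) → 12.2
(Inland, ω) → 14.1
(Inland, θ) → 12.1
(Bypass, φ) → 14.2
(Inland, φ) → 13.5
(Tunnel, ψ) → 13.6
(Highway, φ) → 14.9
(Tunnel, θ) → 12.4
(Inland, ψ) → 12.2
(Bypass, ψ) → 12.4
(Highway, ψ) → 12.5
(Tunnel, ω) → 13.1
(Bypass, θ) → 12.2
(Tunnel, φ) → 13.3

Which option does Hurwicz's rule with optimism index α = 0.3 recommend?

Tunnel: 0.3·13.6 + 0.7·12.4 = 12.76
Highway: 0.3·14.9 + 0.7·12.1 = 12.94
Inland: 0.3·14.1 + 0.7·12.1 = 12.7
Loop: 0.3·14.6 + 0.7·12.6 = 13.2
Bypass: 0.3·14.2 + 0.7·12.2 = 12.8
Highest Hurwicz score = 13.2 → Loop.

Loop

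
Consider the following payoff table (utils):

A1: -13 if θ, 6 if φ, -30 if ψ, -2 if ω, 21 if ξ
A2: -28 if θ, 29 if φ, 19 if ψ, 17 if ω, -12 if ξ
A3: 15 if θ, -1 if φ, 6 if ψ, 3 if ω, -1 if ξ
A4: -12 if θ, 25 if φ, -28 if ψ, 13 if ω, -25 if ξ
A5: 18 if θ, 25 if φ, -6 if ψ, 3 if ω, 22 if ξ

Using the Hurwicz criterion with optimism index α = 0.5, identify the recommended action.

A1: 0.5·21 + 0.5·(-30) = -4.5
A2: 0.5·29 + 0.5·(-28) = 0.5
A3: 0.5·15 + 0.5·(-1) = 7
A4: 0.5·25 + 0.5·(-28) = -1.5
A5: 0.5·25 + 0.5·(-6) = 9.5
Highest Hurwicz score = 9.5 → A5.

A5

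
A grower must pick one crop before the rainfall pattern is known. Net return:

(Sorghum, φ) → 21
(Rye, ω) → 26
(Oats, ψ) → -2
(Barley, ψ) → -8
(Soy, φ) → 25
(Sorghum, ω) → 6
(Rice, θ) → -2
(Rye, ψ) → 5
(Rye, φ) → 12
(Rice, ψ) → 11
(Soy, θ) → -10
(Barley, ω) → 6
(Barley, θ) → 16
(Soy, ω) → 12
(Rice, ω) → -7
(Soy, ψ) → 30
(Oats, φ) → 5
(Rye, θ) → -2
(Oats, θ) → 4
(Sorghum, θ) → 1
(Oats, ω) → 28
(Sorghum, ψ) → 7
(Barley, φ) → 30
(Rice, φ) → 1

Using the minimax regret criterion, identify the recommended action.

Column bests: θ=16, φ=30, ψ=30, ω=28.
Soy regrets: 26, 5, 0, 16 → max 26
Rice regrets: 18, 29, 19, 35 → max 35
Oats regrets: 12, 25, 32, 0 → max 32
Sorghum regrets: 15, 9, 23, 22 → max 23
Rye regrets: 18, 18, 25, 2 → max 25
Barley regrets: 0, 0, 38, 22 → max 38
Smallest max regret = 23 → Sorghum.

Sorghum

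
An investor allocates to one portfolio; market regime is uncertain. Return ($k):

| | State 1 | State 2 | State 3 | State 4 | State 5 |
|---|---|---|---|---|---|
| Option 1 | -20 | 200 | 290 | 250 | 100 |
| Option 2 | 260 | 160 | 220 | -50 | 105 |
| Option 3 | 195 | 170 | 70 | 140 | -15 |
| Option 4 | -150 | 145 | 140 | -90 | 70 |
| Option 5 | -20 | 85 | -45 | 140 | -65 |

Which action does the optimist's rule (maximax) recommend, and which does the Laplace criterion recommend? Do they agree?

maximax → Option 1; laplace → Option 1 (agree)

Row maxima: Option 1=290, Option 2=260, Option 3=195, Option 4=145, Option 5=140
Best best-case = 290 → Option 1.
Row averages: Option 1=164, Option 2=139, Option 3=112, Option 4=23, Option 5=19
Highest average = 164 → Option 1.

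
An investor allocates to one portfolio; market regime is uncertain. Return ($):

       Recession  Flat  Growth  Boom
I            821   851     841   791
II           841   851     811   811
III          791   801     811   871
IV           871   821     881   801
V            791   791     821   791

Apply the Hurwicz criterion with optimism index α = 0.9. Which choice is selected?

IV

I: 0.9·851 + 0.1·791 = 845
II: 0.9·851 + 0.1·811 = 847
III: 0.9·871 + 0.1·791 = 863
IV: 0.9·881 + 0.1·801 = 873
V: 0.9·821 + 0.1·791 = 818
Highest Hurwicz score = 873 → IV.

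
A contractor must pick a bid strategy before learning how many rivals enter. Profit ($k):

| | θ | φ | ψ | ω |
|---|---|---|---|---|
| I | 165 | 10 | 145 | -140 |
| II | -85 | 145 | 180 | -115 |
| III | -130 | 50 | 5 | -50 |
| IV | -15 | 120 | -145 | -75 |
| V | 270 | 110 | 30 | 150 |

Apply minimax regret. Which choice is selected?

V

Column bests: θ=270, φ=145, ψ=180, ω=150.
I regrets: 105, 135, 35, 290 → max 290
II regrets: 355, 0, 0, 265 → max 355
III regrets: 400, 95, 175, 200 → max 400
IV regrets: 285, 25, 325, 225 → max 325
V regrets: 0, 35, 150, 0 → max 150
Smallest max regret = 150 → V.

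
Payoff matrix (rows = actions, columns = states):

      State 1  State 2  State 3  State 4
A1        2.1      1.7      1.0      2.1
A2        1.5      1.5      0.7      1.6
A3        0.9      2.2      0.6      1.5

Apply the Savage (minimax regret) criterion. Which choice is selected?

A1

Column bests: State 1=2.1, State 2=2.2, State 3=1.0, State 4=2.1.
A1 regrets: 0.0, 0.5, 0.0, 0.0 → max 0.5
A2 regrets: 0.6, 0.7, 0.3, 0.5 → max 0.7
A3 regrets: 1.2, 0.0, 0.4, 0.6 → max 1.2
Smallest max regret = 0.5 → A1.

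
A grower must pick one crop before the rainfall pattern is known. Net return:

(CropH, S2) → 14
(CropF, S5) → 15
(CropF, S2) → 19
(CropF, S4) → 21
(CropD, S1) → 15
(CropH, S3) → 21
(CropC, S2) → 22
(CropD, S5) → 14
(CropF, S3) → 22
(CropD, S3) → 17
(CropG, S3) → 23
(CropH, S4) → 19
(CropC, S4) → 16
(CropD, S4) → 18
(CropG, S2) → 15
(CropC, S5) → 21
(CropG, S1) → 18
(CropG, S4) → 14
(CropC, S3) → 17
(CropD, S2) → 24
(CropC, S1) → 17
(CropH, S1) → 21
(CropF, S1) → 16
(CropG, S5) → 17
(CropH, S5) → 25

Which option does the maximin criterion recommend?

CropC

Row minima: CropD=14, CropC=16, CropH=14, CropF=15, CropG=14
Best worst-case = 16 → CropC.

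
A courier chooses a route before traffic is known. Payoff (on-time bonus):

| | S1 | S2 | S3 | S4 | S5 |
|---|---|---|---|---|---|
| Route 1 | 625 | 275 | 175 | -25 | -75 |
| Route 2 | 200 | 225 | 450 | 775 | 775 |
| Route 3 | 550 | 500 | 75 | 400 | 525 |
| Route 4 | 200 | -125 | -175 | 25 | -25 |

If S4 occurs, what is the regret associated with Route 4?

Best payoff under S4 is 775.
Regret = 775 − 25 = 750.

750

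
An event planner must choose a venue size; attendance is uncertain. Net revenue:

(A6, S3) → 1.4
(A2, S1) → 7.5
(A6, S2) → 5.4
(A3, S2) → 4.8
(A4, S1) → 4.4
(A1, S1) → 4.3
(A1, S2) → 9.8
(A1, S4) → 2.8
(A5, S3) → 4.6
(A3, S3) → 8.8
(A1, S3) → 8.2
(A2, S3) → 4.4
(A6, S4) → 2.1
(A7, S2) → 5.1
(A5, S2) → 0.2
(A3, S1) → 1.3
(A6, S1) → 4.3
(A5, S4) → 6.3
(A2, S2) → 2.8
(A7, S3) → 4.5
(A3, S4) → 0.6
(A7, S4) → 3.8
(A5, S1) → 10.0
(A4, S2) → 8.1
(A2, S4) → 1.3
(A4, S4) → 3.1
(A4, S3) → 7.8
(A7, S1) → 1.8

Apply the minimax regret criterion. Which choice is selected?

A4

Column bests: S1=10.0, S2=9.8, S3=8.8, S4=6.3.
A1 regrets: 5.7, 0.0, 0.6, 3.5 → max 5.7
A2 regrets: 2.5, 7.0, 4.4, 5.0 → max 7.0
A3 regrets: 8.7, 5.0, 0.0, 5.7 → max 8.7
A4 regrets: 5.6, 1.7, 1.0, 3.2 → max 5.6
A5 regrets: 0.0, 9.6, 4.2, 0.0 → max 9.6
A6 regrets: 5.7, 4.4, 7.4, 4.2 → max 7.4
A7 regrets: 8.2, 4.7, 4.3, 2.5 → max 8.2
Smallest max regret = 5.6 → A4.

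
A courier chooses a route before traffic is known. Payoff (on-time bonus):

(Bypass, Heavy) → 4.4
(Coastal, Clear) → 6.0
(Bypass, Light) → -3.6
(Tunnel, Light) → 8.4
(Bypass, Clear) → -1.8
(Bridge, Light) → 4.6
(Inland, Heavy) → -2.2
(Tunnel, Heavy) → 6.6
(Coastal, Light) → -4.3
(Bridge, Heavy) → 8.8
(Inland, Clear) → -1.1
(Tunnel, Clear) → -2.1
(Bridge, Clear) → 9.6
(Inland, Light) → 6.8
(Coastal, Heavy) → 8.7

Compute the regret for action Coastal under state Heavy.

Best payoff under Heavy is 8.8.
Regret = 8.8 − 8.7 = 0.1.

0.1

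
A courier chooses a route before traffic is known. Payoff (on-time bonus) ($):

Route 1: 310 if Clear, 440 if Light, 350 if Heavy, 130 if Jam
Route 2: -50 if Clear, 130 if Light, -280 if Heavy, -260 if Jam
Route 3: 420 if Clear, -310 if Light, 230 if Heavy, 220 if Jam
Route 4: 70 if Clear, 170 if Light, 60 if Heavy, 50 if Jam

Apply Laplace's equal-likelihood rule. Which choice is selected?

Row averages: Route 1=307.5, Route 2=-115, Route 3=140, Route 4=87.5
Highest average = 307.5 → Route 1.

Route 1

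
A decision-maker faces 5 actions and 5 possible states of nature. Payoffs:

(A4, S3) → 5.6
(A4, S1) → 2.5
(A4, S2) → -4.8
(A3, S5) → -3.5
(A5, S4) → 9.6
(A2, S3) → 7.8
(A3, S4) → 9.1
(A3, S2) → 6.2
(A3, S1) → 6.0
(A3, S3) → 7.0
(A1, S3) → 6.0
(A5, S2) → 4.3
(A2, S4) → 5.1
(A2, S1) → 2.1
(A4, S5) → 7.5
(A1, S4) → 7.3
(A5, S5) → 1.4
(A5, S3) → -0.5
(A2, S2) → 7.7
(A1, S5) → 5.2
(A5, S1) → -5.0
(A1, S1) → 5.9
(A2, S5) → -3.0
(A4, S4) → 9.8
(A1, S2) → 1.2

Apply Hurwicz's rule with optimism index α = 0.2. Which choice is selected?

A1

A1: 0.2·7.3 + 0.8·1.2 = 2.42
A2: 0.2·7.8 + 0.8·(-3.0) = -0.84
A3: 0.2·9.1 + 0.8·(-3.5) = -0.98
A4: 0.2·9.8 + 0.8·(-4.8) = -1.88
A5: 0.2·9.6 + 0.8·(-5.0) = -2.08
Highest Hurwicz score = 2.42 → A1.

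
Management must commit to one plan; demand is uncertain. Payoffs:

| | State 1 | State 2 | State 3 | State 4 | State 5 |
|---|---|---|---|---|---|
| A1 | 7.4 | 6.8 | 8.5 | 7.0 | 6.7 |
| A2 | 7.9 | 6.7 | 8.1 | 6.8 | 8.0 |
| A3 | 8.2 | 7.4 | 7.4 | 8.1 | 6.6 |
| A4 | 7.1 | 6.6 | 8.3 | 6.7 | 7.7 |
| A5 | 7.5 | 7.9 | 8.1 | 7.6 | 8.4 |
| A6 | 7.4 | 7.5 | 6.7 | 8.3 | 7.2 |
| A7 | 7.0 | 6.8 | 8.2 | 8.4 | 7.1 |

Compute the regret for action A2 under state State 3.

0.4

Best payoff under State 3 is 8.5.
Regret = 8.5 − 8.1 = 0.4.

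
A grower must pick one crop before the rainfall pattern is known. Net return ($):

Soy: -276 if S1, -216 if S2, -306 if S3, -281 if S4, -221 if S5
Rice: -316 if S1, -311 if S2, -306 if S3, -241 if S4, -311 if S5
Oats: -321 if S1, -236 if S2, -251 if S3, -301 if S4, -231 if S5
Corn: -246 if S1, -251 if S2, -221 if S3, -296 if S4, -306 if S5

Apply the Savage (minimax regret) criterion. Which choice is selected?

Column bests: S1=-246, S2=-216, S3=-221, S4=-241, S5=-221.
Soy regrets: 30, 0, 85, 40, 0 → max 85
Rice regrets: 70, 95, 85, 0, 90 → max 95
Oats regrets: 75, 20, 30, 60, 10 → max 75
Corn regrets: 0, 35, 0, 55, 85 → max 85
Smallest max regret = 75 → Oats.

Oats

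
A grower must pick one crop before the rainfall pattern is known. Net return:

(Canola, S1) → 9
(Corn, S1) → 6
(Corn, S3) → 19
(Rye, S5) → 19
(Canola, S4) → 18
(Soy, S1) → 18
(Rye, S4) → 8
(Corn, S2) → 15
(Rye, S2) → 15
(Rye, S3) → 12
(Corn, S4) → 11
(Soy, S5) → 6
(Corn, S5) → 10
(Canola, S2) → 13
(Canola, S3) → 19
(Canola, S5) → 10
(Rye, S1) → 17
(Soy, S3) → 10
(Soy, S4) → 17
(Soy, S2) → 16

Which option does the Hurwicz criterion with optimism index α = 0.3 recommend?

Canola

Soy: 0.3·18 + 0.7·6 = 9.6
Corn: 0.3·19 + 0.7·6 = 9.9
Rye: 0.3·19 + 0.7·8 = 11.3
Canola: 0.3·19 + 0.7·9 = 12
Highest Hurwicz score = 12 → Canola.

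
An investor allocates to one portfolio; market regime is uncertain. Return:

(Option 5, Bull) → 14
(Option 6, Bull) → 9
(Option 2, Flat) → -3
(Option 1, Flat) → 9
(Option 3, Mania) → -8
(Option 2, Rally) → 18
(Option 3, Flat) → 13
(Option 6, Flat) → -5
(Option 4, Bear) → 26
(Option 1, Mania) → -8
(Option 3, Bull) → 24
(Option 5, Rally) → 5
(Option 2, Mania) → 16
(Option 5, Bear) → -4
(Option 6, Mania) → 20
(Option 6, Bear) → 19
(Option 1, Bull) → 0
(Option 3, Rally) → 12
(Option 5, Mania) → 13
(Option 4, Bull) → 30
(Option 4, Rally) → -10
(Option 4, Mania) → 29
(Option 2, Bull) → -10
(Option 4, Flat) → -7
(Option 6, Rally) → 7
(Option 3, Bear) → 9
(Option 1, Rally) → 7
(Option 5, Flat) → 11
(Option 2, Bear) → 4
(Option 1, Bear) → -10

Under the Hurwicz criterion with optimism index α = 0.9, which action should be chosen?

Option 1: 0.9·9 + 0.1·(-10) = 7.1
Option 2: 0.9·18 + 0.1·(-10) = 15.2
Option 3: 0.9·24 + 0.1·(-8) = 20.8
Option 4: 0.9·30 + 0.1·(-10) = 26
Option 5: 0.9·14 + 0.1·(-4) = 12.2
Option 6: 0.9·20 + 0.1·(-5) = 17.5
Highest Hurwicz score = 26 → Option 4.

Option 4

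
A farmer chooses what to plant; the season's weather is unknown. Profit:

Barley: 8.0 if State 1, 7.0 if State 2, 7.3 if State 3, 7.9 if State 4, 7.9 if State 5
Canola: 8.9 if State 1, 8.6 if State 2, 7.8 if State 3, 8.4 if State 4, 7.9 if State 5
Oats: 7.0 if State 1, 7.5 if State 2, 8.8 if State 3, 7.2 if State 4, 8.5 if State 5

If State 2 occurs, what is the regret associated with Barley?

1.6

Best payoff under State 2 is 8.6.
Regret = 8.6 − 7.0 = 1.6.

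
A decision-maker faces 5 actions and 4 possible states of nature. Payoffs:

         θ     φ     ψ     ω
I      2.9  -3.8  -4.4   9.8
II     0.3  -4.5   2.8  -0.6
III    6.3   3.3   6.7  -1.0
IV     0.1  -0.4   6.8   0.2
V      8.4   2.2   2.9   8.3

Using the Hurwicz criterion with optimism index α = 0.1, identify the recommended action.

I: 0.1·9.8 + 0.9·(-4.4) = -2.98
II: 0.1·2.8 + 0.9·(-4.5) = -3.77
III: 0.1·6.7 + 0.9·(-1.0) = -0.23
IV: 0.1·6.8 + 0.9·(-0.4) = 0.32
V: 0.1·8.4 + 0.9·2.2 = 2.82
Highest Hurwicz score = 2.82 → V.

V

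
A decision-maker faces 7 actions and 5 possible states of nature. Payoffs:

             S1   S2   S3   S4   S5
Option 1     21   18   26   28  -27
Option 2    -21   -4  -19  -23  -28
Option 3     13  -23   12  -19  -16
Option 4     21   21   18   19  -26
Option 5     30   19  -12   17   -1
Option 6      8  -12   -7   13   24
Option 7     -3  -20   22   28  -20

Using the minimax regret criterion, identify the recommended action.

Option 6

Column bests: S1=30, S2=21, S3=26, S4=28, S5=24.
Option 1 regrets: 9, 3, 0, 0, 51 → max 51
Option 2 regrets: 51, 25, 45, 51, 52 → max 52
Option 3 regrets: 17, 44, 14, 47, 40 → max 47
Option 4 regrets: 9, 0, 8, 9, 50 → max 50
Option 5 regrets: 0, 2, 38, 11, 25 → max 38
Option 6 regrets: 22, 33, 33, 15, 0 → max 33
Option 7 regrets: 33, 41, 4, 0, 44 → max 44
Smallest max regret = 33 → Option 6.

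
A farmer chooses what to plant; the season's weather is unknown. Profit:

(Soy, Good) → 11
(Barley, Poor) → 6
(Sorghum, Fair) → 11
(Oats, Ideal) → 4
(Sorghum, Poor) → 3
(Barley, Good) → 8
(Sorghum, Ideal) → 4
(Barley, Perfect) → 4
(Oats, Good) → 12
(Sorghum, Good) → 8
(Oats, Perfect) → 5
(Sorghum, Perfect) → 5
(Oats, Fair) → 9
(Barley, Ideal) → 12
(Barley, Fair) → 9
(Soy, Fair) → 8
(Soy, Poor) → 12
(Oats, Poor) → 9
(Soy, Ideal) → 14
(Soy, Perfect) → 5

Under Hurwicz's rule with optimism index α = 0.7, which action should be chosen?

Soy: 0.7·14 + 0.3·5 = 11.3
Oats: 0.7·12 + 0.3·4 = 9.6
Barley: 0.7·12 + 0.3·4 = 9.6
Sorghum: 0.7·11 + 0.3·3 = 8.6
Highest Hurwicz score = 11.3 → Soy.

Soy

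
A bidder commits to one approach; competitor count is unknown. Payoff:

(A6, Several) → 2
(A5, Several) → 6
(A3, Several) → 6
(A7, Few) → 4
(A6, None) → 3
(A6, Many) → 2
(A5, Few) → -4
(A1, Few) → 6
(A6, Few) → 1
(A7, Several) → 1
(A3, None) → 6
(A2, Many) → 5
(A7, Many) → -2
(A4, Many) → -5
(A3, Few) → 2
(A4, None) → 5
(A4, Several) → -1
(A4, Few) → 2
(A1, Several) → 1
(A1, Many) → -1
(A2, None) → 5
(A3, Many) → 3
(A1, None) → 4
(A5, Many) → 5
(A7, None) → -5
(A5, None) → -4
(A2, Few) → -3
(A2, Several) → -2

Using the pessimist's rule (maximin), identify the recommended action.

A3

Row minima: A1=-1, A2=-3, A3=2, A4=-5, A5=-4, A6=1, A7=-5
Best worst-case = 2 → A3.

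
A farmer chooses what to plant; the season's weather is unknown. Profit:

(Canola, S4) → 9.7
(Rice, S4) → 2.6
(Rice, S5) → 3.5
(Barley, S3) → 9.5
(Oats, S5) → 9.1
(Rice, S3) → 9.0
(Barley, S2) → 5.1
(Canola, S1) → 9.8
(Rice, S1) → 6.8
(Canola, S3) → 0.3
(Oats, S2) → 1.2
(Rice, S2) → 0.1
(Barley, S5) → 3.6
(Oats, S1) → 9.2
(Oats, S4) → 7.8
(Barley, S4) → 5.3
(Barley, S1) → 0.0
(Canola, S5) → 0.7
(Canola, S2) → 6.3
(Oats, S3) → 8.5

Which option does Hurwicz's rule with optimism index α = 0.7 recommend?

Canola

Barley: 0.7·9.5 + 0.3·0.0 = 6.65
Rice: 0.7·9.0 + 0.3·0.1 = 6.33
Oats: 0.7·9.2 + 0.3·1.2 = 6.8
Canola: 0.7·9.8 + 0.3·0.3 = 6.95
Highest Hurwicz score = 6.95 → Canola.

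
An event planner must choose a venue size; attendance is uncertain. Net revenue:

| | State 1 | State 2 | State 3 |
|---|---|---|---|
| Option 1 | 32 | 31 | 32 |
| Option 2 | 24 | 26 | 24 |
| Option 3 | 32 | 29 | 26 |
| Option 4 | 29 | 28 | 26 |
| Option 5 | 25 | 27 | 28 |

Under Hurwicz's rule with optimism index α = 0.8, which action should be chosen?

Option 1: 0.8·32 + 0.2·31 = 31.8
Option 2: 0.8·26 + 0.2·24 = 25.6
Option 3: 0.8·32 + 0.2·26 = 30.8
Option 4: 0.8·29 + 0.2·26 = 28.4
Option 5: 0.8·28 + 0.2·25 = 27.4
Highest Hurwicz score = 31.8 → Option 1.

Option 1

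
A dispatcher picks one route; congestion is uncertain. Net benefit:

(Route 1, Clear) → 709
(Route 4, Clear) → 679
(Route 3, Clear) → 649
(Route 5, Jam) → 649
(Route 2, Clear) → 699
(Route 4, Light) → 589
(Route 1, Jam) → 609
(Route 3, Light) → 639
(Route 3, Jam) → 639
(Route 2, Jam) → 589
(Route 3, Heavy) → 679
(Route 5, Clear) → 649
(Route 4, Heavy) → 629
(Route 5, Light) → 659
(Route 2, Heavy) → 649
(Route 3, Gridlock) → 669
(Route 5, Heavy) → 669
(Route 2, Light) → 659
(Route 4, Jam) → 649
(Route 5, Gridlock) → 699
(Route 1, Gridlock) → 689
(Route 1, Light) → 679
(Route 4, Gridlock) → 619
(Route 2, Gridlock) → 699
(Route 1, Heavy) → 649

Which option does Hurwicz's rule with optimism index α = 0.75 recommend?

Route 1: 0.75·709 + 0.25·609 = 684
Route 2: 0.75·699 + 0.25·589 = 671.5
Route 3: 0.75·679 + 0.25·639 = 669
Route 4: 0.75·679 + 0.25·589 = 656.5
Route 5: 0.75·699 + 0.25·649 = 686.5
Highest Hurwicz score = 686.5 → Route 5.

Route 5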